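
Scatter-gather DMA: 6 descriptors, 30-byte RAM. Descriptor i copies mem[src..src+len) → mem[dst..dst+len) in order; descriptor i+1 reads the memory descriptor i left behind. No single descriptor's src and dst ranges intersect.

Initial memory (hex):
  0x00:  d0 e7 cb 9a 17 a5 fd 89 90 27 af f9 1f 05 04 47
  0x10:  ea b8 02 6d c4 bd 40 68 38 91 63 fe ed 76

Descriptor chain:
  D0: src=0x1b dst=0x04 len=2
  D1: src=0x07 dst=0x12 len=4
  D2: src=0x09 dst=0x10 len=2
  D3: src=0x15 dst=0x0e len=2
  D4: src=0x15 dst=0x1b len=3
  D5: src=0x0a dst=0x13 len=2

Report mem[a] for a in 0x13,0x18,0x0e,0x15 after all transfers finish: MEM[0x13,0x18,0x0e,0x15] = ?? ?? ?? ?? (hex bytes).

MEM[0x13,0x18,0x0e,0x15] = af 38 af af

[0] 0x1b->0x04 len=2 : fe ed
[1] 0x07->0x12 len=4 : 89 90 27 af
[2] 0x09->0x10 len=2 : 27 af
[3] 0x15->0x0e len=2 : af 40
[4] 0x15->0x1b len=3 : af 40 68
[5] 0x0a->0x13 len=2 : af f9
query mem[0x13]=0xaf, mem[0x18]=0x38, mem[0x0e]=0xaf, mem[0x15]=0xaf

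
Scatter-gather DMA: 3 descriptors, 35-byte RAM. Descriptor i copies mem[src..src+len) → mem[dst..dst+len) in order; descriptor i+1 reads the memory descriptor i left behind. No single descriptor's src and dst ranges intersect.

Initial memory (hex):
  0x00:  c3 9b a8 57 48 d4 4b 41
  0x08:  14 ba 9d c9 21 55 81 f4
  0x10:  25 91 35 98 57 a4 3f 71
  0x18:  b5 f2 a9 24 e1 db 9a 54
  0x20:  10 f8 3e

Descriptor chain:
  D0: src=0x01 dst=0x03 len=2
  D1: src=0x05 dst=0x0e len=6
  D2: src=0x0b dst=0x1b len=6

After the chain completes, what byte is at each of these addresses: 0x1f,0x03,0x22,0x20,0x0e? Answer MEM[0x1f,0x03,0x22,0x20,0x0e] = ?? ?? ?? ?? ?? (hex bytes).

MEM[0x1f,0x03,0x22,0x20,0x0e] = 4b 9b 3e 41 d4

[0] 0x01->0x03 len=2 : 9b a8
[1] 0x05->0x0e len=6 : d4 4b 41 14 ba 9d
[2] 0x0b->0x1b len=6 : c9 21 55 d4 4b 41
query mem[0x1f]=0x4b, mem[0x03]=0x9b, mem[0x22]=0x3e, mem[0x20]=0x41, mem[0x0e]=0xd4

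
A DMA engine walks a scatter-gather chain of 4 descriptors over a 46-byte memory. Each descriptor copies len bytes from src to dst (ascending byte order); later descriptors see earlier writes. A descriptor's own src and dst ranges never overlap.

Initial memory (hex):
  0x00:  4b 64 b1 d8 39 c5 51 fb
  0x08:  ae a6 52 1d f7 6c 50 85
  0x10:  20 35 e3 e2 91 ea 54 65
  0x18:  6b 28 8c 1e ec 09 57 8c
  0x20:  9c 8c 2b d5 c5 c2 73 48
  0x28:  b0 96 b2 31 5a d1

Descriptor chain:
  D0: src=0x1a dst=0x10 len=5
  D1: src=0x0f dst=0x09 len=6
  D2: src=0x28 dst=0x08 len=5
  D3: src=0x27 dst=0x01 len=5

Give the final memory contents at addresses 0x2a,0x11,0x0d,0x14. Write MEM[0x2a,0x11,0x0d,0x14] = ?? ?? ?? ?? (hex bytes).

  after D0: wrote 5B at 0x10 = 8c1eec0957
  after D1: wrote 6B at 0x09 = 858c1eec0957
  after D2: wrote 5B at 0x08 = b096b2315a
  after D3: wrote 5B at 0x01 = 48b096b231
query mem[0x2a]=0xb2, mem[0x11]=0x1e, mem[0x0d]=0x09, mem[0x14]=0x57

MEM[0x2a,0x11,0x0d,0x14] = b2 1e 09 57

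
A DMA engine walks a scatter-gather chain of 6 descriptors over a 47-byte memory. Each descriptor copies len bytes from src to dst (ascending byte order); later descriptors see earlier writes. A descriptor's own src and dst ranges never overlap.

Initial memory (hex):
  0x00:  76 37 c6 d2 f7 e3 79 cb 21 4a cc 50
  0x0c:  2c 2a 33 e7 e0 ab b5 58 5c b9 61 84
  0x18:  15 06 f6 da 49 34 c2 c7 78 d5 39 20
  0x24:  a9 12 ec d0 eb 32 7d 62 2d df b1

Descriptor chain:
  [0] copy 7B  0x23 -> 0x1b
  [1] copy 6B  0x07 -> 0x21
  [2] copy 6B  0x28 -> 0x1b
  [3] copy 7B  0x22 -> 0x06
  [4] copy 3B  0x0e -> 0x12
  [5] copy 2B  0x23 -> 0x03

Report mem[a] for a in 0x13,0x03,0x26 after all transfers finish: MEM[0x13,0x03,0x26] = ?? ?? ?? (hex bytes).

  after D0: wrote 7B at 0x1b = 20a912ecd0eb32
  after D1: wrote 6B at 0x21 = cb214acc502c
  after D2: wrote 6B at 0x1b = eb327d622ddf
  after D3: wrote 7B at 0x06 = 214acc502cd0eb
  after D4: wrote 3B at 0x12 = 33e7e0
  after D5: wrote 2B at 0x03 = 4acc
query mem[0x13]=0xe7, mem[0x03]=0x4a, mem[0x26]=0x2c

MEM[0x13,0x03,0x26] = e7 4a 2c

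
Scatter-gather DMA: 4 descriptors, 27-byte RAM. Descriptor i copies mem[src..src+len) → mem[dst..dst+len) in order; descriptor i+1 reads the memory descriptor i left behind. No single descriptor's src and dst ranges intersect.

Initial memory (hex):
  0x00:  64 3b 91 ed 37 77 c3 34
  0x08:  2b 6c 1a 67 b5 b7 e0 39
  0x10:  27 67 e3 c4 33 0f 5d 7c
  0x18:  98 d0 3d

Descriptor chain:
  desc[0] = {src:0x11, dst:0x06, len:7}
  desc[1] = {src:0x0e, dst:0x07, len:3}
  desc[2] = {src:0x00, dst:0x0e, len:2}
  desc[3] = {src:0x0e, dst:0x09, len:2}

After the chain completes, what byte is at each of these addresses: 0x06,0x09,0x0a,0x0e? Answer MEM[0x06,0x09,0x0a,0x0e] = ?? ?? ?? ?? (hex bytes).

#0 dst[0x06+7] := {0x67,0xe3,0xc4,0x33,0x0f,0x5d,0x7c}
#1 dst[0x07+3] := {0xe0,0x39,0x27}
#2 dst[0x0e+2] := {0x64,0x3b}
#3 dst[0x09+2] := {0x64,0x3b}
query mem[0x06]=0x67, mem[0x09]=0x64, mem[0x0a]=0x3b, mem[0x0e]=0x64

MEM[0x06,0x09,0x0a,0x0e] = 67 64 3b 64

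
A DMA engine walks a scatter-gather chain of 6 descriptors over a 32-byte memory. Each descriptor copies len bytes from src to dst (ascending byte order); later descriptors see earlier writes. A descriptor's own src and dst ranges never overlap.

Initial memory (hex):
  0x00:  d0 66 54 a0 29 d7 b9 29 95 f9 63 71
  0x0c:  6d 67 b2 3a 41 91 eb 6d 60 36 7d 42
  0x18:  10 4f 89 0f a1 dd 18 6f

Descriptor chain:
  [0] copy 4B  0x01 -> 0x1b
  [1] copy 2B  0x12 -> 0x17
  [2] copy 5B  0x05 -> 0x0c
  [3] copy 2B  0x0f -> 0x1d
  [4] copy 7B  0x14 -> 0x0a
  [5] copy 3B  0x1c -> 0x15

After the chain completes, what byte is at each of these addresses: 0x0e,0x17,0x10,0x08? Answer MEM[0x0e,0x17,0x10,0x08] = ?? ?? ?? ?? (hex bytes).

#0 dst[0x1b+4] := {0x66,0x54,0xa0,0x29}
#1 dst[0x17+2] := {0xeb,0x6d}
#2 dst[0x0c+5] := {0xd7,0xb9,0x29,0x95,0xf9}
#3 dst[0x1d+2] := {0x95,0xf9}
#4 dst[0x0a+7] := {0x60,0x36,0x7d,0xeb,0x6d,0x4f,0x89}
#5 dst[0x15+3] := {0x54,0x95,0xf9}
query mem[0x0e]=0x6d, mem[0x17]=0xf9, mem[0x10]=0x89, mem[0x08]=0x95

MEM[0x0e,0x17,0x10,0x08] = 6d f9 89 95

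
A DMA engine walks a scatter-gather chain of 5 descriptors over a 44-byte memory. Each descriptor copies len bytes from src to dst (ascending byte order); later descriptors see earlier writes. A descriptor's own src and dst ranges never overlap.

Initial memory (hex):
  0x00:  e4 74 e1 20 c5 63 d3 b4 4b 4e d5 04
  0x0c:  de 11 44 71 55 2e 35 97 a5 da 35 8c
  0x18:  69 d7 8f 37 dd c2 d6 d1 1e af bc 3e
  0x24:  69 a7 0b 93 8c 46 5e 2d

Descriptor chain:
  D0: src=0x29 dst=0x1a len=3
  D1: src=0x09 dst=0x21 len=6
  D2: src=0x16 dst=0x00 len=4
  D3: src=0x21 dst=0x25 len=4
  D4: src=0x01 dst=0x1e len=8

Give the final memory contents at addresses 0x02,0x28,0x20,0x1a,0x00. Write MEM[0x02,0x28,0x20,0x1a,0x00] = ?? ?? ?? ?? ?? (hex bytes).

MEM[0x02,0x28,0x20,0x1a,0x00] = 69 de d7 46 35

#0 dst[0x1a+3] := {0x46,0x5e,0x2d}
#1 dst[0x21+6] := {0x4e,0xd5,0x04,0xde,0x11,0x44}
#2 dst[0x00+4] := {0x35,0x8c,0x69,0xd7}
#3 dst[0x25+4] := {0x4e,0xd5,0x04,0xde}
#4 dst[0x1e+8] := {0x8c,0x69,0xd7,0xc5,0x63,0xd3,0xb4,0x4b}
query mem[0x02]=0x69, mem[0x28]=0xde, mem[0x20]=0xd7, mem[0x1a]=0x46, mem[0x00]=0x35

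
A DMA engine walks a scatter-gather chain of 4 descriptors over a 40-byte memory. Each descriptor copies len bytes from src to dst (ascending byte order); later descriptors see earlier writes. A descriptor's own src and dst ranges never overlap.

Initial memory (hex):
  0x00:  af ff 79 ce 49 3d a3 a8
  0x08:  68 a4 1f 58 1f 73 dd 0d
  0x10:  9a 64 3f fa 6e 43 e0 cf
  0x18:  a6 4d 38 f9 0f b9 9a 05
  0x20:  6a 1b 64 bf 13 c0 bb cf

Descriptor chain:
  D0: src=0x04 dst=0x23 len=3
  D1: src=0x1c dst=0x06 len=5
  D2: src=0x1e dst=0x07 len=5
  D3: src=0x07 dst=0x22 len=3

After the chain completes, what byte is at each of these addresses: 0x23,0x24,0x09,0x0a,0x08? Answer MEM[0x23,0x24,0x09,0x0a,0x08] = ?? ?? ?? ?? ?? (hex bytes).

MEM[0x23,0x24,0x09,0x0a,0x08] = 05 6a 6a 1b 05

  after D0: wrote 3B at 0x23 = 493da3
  after D1: wrote 5B at 0x06 = 0fb99a056a
  after D2: wrote 5B at 0x07 = 9a056a1b64
  after D3: wrote 3B at 0x22 = 9a056a
query mem[0x23]=0x05, mem[0x24]=0x6a, mem[0x09]=0x6a, mem[0x0a]=0x1b, mem[0x08]=0x05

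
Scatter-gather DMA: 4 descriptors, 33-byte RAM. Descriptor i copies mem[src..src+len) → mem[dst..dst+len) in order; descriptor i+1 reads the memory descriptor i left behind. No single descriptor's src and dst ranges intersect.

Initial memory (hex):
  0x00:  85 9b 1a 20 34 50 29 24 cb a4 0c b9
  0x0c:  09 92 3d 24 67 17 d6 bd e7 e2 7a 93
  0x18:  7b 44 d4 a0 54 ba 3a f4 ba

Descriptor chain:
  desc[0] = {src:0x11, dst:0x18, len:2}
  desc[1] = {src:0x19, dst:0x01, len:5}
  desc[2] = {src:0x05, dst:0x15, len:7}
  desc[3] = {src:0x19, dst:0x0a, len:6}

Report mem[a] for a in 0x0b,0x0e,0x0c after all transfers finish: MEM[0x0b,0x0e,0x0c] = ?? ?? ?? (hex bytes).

#0 dst[0x18+2] := {0x17,0xd6}
#1 dst[0x01+5] := {0xd6,0xd4,0xa0,0x54,0xba}
#2 dst[0x15+7] := {0xba,0x29,0x24,0xcb,0xa4,0x0c,0xb9}
#3 dst[0x0a+6] := {0xa4,0x0c,0xb9,0x54,0xba,0x3a}
query mem[0x0b]=0x0c, mem[0x0e]=0xba, mem[0x0c]=0xb9

MEM[0x0b,0x0e,0x0c] = 0c ba b9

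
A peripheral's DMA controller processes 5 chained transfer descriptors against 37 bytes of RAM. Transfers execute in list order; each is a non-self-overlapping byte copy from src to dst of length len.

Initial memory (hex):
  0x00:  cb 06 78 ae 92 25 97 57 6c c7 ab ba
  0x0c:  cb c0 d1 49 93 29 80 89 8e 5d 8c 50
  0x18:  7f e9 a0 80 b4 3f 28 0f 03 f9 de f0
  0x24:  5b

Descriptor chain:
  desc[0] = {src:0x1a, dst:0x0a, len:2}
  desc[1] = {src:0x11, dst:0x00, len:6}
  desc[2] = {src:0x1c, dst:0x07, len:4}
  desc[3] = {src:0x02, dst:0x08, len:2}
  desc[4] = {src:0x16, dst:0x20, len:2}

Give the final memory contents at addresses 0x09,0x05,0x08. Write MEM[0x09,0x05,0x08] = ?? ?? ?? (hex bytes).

MEM[0x09,0x05,0x08] = 8e 8c 89

  after D0: wrote 2B at 0x0a = a080
  after D1: wrote 6B at 0x00 = 2980898e5d8c
  after D2: wrote 4B at 0x07 = b43f280f
  after D3: wrote 2B at 0x08 = 898e
  after D4: wrote 2B at 0x20 = 8c50
query mem[0x09]=0x8e, mem[0x05]=0x8c, mem[0x08]=0x89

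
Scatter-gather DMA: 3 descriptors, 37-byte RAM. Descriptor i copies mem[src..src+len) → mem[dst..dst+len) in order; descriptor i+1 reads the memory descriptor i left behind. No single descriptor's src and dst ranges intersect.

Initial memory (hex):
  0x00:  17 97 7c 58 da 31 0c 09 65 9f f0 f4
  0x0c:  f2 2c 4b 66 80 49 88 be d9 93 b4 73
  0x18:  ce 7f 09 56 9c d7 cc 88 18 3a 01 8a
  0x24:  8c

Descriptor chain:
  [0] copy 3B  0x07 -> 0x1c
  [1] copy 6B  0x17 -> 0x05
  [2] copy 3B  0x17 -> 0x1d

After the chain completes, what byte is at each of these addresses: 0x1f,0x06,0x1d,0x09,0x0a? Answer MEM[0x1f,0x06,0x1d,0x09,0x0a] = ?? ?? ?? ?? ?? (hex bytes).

MEM[0x1f,0x06,0x1d,0x09,0x0a] = 7f ce 73 56 09

[0] 0x07->0x1c len=3 : 09 65 9f
[1] 0x17->0x05 len=6 : 73 ce 7f 09 56 09
[2] 0x17->0x1d len=3 : 73 ce 7f
query mem[0x1f]=0x7f, mem[0x06]=0xce, mem[0x1d]=0x73, mem[0x09]=0x56, mem[0x0a]=0x09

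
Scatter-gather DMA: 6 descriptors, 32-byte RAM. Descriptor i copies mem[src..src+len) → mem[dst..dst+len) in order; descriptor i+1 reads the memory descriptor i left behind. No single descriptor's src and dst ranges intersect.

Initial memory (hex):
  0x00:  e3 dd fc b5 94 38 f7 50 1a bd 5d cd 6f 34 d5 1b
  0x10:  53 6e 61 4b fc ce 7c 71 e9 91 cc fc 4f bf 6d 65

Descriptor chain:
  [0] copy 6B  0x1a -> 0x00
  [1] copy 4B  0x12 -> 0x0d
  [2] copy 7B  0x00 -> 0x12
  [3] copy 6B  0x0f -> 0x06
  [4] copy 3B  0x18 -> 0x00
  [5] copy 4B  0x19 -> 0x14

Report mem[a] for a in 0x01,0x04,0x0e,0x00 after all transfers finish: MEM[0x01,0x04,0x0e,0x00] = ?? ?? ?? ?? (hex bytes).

#0 dst[0x00+6] := {0xcc,0xfc,0x4f,0xbf,0x6d,0x65}
#1 dst[0x0d+4] := {0x61,0x4b,0xfc,0xce}
#2 dst[0x12+7] := {0xcc,0xfc,0x4f,0xbf,0x6d,0x65,0xf7}
#3 dst[0x06+6] := {0xfc,0xce,0x6e,0xcc,0xfc,0x4f}
#4 dst[0x00+3] := {0xf7,0x91,0xcc}
#5 dst[0x14+4] := {0x91,0xcc,0xfc,0x4f}
query mem[0x01]=0x91, mem[0x04]=0x6d, mem[0x0e]=0x4b, mem[0x00]=0xf7

MEM[0x01,0x04,0x0e,0x00] = 91 6d 4b f7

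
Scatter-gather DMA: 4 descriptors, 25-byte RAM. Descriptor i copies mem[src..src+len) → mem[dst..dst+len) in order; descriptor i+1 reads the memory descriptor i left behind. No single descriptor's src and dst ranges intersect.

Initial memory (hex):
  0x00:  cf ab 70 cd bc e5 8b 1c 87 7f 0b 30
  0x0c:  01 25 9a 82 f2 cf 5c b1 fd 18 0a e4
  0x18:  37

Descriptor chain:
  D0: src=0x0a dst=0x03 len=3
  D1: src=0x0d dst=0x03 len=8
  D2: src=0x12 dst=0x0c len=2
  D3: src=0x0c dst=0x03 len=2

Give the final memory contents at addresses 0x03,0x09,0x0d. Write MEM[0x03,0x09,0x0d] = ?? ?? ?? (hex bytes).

#0 dst[0x03+3] := {0x0b,0x30,0x01}
#1 dst[0x03+8] := {0x25,0x9a,0x82,0xf2,0xcf,0x5c,0xb1,0xfd}
#2 dst[0x0c+2] := {0x5c,0xb1}
#3 dst[0x03+2] := {0x5c,0xb1}
query mem[0x03]=0x5c, mem[0x09]=0xb1, mem[0x0d]=0xb1

MEM[0x03,0x09,0x0d] = 5c b1 b1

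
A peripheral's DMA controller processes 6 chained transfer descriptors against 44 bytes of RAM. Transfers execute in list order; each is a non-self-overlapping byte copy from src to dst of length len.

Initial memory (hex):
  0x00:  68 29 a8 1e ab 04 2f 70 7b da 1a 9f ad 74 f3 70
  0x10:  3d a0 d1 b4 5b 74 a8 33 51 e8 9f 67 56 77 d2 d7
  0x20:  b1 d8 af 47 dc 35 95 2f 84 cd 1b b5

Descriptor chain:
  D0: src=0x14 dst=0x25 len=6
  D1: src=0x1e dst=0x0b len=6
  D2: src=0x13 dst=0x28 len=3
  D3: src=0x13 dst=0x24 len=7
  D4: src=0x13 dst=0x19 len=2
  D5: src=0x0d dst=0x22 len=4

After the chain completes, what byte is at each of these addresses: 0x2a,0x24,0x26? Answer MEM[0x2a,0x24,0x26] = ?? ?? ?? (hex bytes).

MEM[0x2a,0x24,0x26] = e8 af 74

#0 dst[0x25+6] := {0x5b,0x74,0xa8,0x33,0x51,0xe8}
#1 dst[0x0b+6] := {0xd2,0xd7,0xb1,0xd8,0xaf,0x47}
#2 dst[0x28+3] := {0xb4,0x5b,0x74}
#3 dst[0x24+7] := {0xb4,0x5b,0x74,0xa8,0x33,0x51,0xe8}
#4 dst[0x19+2] := {0xb4,0x5b}
#5 dst[0x22+4] := {0xb1,0xd8,0xaf,0x47}
query mem[0x2a]=0xe8, mem[0x24]=0xaf, mem[0x26]=0x74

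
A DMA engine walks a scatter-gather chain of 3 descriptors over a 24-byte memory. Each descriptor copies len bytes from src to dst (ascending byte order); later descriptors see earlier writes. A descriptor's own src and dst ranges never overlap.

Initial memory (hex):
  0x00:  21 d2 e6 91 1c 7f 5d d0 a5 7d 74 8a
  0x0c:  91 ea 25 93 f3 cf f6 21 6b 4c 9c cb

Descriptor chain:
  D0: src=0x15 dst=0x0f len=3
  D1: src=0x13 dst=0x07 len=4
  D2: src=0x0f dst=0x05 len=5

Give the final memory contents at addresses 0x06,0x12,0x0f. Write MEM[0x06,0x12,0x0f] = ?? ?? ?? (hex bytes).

MEM[0x06,0x12,0x0f] = 9c f6 4c

D0: mem[0x0f..0x11] <- [4c 9c cb]
D1: mem[0x07..0x0a] <- [21 6b 4c 9c]
D2: mem[0x05..0x09] <- [4c 9c cb f6 21]
query mem[0x06]=0x9c, mem[0x12]=0xf6, mem[0x0f]=0x4c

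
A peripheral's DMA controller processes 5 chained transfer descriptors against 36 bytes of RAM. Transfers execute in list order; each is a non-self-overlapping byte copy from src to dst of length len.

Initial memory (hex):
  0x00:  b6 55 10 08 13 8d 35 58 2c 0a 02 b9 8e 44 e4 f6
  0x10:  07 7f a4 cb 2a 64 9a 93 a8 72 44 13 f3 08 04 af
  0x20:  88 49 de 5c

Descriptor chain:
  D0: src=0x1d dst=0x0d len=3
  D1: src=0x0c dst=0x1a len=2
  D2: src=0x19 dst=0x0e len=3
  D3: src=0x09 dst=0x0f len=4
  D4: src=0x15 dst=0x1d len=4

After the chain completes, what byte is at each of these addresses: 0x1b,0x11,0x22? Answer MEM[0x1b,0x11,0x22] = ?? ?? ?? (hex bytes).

  after D0: wrote 3B at 0x0d = 0804af
  after D1: wrote 2B at 0x1a = 8e08
  after D2: wrote 3B at 0x0e = 728e08
  after D3: wrote 4B at 0x0f = 0a02b98e
  after D4: wrote 4B at 0x1d = 649a93a8
query mem[0x1b]=0x08, mem[0x11]=0xb9, mem[0x22]=0xde

MEM[0x1b,0x11,0x22] = 08 b9 de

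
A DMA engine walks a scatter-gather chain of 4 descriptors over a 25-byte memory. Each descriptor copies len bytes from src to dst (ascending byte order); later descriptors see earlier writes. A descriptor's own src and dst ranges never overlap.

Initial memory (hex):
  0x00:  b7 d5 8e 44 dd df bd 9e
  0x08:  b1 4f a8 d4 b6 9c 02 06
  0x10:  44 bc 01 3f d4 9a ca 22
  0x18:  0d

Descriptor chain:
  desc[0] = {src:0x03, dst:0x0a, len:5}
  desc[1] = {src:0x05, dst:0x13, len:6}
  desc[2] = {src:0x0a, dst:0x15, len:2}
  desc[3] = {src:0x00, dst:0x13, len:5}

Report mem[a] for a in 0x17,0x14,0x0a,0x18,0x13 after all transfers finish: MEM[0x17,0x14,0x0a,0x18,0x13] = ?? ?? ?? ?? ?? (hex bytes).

D0: mem[0x0a..0x0e] <- [44 dd df bd 9e]
D1: mem[0x13..0x18] <- [df bd 9e b1 4f 44]
D2: mem[0x15..0x16] <- [44 dd]
D3: mem[0x13..0x17] <- [b7 d5 8e 44 dd]
query mem[0x17]=0xdd, mem[0x14]=0xd5, mem[0x0a]=0x44, mem[0x18]=0x44, mem[0x13]=0xb7

MEM[0x17,0x14,0x0a,0x18,0x13] = dd d5 44 44 b7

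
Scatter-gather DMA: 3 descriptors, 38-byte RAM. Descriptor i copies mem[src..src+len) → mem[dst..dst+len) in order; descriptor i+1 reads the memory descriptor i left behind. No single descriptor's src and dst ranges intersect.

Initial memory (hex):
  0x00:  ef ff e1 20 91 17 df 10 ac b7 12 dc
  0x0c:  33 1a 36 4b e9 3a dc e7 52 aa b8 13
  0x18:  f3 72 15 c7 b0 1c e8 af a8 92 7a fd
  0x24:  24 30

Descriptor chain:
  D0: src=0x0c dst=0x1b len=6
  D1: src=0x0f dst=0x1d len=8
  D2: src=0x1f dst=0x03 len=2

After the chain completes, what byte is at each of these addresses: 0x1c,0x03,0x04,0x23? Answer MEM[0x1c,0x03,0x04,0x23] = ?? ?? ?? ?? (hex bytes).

[0] 0x0c->0x1b len=6 : 33 1a 36 4b e9 3a
[1] 0x0f->0x1d len=8 : 4b e9 3a dc e7 52 aa b8
[2] 0x1f->0x03 len=2 : 3a dc
query mem[0x1c]=0x1a, mem[0x03]=0x3a, mem[0x04]=0xdc, mem[0x23]=0xaa

MEM[0x1c,0x03,0x04,0x23] = 1a 3a dc aa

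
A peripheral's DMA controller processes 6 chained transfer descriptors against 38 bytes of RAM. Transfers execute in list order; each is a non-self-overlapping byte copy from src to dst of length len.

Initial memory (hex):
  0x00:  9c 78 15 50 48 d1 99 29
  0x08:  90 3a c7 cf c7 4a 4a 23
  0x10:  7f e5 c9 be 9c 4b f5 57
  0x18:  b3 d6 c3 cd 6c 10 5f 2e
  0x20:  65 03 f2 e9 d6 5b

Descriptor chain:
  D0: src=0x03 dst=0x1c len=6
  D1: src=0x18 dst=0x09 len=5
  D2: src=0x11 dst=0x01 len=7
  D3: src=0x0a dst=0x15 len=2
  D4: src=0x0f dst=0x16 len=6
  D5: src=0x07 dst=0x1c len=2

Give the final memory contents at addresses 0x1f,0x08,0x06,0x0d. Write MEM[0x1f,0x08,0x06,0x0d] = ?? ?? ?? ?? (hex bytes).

[0] 0x03->0x1c len=6 : 50 48 d1 99 29 90
[1] 0x18->0x09 len=5 : b3 d6 c3 cd 50
[2] 0x11->0x01 len=7 : e5 c9 be 9c 4b f5 57
[3] 0x0a->0x15 len=2 : d6 c3
[4] 0x0f->0x16 len=6 : 23 7f e5 c9 be 9c
[5] 0x07->0x1c len=2 : 57 90
query mem[0x1f]=0x99, mem[0x08]=0x90, mem[0x06]=0xf5, mem[0x0d]=0x50

MEM[0x1f,0x08,0x06,0x0d] = 99 90 f5 50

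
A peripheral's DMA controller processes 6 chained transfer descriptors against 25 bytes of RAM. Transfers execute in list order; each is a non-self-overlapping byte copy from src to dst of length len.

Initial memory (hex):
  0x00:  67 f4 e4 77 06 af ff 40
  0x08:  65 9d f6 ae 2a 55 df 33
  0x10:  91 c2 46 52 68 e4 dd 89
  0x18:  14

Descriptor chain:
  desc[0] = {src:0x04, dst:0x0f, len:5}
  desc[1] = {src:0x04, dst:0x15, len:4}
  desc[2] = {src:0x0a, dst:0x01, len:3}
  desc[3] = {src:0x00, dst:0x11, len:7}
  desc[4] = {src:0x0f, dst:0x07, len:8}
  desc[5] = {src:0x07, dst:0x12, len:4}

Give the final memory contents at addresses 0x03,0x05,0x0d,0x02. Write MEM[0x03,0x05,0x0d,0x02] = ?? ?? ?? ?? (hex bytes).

MEM[0x03,0x05,0x0d,0x02] = 2a af 06 ae

  after D0: wrote 5B at 0x0f = 06afff4065
  after D1: wrote 4B at 0x15 = 06afff40
  after D2: wrote 3B at 0x01 = f6ae2a
  after D3: wrote 7B at 0x11 = 67f6ae2a06afff
  after D4: wrote 8B at 0x07 = 06af67f6ae2a06af
  after D5: wrote 4B at 0x12 = 06af67f6
query mem[0x03]=0x2a, mem[0x05]=0xaf, mem[0x0d]=0x06, mem[0x02]=0xae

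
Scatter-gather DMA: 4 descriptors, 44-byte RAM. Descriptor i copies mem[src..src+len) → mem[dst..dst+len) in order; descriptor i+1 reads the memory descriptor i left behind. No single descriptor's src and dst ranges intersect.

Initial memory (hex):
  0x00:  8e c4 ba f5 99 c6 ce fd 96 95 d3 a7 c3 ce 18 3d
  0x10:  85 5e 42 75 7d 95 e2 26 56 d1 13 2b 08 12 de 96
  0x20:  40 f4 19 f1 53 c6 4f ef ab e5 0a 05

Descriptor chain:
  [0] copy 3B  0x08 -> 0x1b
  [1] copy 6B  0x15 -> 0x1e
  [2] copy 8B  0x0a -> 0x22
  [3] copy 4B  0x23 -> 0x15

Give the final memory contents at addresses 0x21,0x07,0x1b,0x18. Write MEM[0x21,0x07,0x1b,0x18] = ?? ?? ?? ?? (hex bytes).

MEM[0x21,0x07,0x1b,0x18] = 56 fd 96 18

D0: mem[0x1b..0x1d] <- [96 95 d3]
D1: mem[0x1e..0x23] <- [95 e2 26 56 d1 13]
D2: mem[0x22..0x29] <- [d3 a7 c3 ce 18 3d 85 5e]
D3: mem[0x15..0x18] <- [a7 c3 ce 18]
query mem[0x21]=0x56, mem[0x07]=0xfd, mem[0x1b]=0x96, mem[0x18]=0x18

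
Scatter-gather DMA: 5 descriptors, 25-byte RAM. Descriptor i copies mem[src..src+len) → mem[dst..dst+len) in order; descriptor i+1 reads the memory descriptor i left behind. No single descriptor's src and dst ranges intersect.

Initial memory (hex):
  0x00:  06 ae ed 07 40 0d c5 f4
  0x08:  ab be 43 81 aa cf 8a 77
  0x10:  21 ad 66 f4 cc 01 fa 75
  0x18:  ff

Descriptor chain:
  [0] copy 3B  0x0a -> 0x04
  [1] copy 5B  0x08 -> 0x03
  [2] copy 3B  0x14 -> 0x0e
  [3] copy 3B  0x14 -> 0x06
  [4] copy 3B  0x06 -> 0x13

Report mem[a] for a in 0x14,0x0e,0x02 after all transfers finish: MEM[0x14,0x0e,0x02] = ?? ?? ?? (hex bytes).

MEM[0x14,0x0e,0x02] = 01 cc ed

[0] 0x0a->0x04 len=3 : 43 81 aa
[1] 0x08->0x03 len=5 : ab be 43 81 aa
[2] 0x14->0x0e len=3 : cc 01 fa
[3] 0x14->0x06 len=3 : cc 01 fa
[4] 0x06->0x13 len=3 : cc 01 fa
query mem[0x14]=0x01, mem[0x0e]=0xcc, mem[0x02]=0xed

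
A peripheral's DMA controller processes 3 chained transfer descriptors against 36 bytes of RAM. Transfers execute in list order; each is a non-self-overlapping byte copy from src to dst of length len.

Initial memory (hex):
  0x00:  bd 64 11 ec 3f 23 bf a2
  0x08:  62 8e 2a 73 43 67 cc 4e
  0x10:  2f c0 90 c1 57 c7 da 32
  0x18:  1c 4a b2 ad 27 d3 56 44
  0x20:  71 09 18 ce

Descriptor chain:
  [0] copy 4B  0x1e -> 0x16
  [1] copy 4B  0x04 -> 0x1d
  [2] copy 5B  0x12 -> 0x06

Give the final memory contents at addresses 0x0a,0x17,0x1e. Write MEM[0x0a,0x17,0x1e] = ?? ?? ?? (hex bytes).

MEM[0x0a,0x17,0x1e] = 56 44 23

  after D0: wrote 4B at 0x16 = 56447109
  after D1: wrote 4B at 0x1d = 3f23bfa2
  after D2: wrote 5B at 0x06 = 90c157c756
query mem[0x0a]=0x56, mem[0x17]=0x44, mem[0x1e]=0x23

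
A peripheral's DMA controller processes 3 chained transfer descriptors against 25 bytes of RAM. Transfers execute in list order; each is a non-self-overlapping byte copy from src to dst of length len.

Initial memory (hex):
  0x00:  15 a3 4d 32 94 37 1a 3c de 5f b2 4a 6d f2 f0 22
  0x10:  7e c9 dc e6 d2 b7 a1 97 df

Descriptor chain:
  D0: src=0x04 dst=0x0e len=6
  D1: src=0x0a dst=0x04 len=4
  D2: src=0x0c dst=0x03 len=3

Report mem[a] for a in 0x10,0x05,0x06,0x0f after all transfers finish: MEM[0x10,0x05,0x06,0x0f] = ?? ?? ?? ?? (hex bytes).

MEM[0x10,0x05,0x06,0x0f] = 1a 94 6d 37

[0] 0x04->0x0e len=6 : 94 37 1a 3c de 5f
[1] 0x0a->0x04 len=4 : b2 4a 6d f2
[2] 0x0c->0x03 len=3 : 6d f2 94
query mem[0x10]=0x1a, mem[0x05]=0x94, mem[0x06]=0x6d, mem[0x0f]=0x37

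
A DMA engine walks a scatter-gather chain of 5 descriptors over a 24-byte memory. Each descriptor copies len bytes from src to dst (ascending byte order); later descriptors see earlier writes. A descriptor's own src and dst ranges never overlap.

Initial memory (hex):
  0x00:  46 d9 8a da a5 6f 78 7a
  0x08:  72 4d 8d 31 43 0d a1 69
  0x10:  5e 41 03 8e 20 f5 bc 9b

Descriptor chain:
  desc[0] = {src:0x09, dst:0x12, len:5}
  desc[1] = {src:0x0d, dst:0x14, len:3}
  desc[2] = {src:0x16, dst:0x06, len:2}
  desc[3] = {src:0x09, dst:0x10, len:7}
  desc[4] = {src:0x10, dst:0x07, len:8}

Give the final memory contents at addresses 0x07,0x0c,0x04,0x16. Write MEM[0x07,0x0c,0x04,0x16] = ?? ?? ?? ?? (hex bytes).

[0] 0x09->0x12 len=5 : 4d 8d 31 43 0d
[1] 0x0d->0x14 len=3 : 0d a1 69
[2] 0x16->0x06 len=2 : 69 9b
[3] 0x09->0x10 len=7 : 4d 8d 31 43 0d a1 69
[4] 0x10->0x07 len=8 : 4d 8d 31 43 0d a1 69 9b
query mem[0x07]=0x4d, mem[0x0c]=0xa1, mem[0x04]=0xa5, mem[0x16]=0x69

MEM[0x07,0x0c,0x04,0x16] = 4d a1 a5 69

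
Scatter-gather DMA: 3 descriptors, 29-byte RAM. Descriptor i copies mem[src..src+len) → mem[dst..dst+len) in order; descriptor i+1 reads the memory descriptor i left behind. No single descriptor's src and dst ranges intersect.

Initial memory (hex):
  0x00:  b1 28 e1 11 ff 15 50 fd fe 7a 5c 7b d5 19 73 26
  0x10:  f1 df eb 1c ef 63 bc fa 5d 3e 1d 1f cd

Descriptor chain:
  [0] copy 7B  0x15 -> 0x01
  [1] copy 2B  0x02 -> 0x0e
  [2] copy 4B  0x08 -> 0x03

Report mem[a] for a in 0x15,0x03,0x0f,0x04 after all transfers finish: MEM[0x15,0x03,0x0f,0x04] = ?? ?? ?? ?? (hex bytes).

[0] 0x15->0x01 len=7 : 63 bc fa 5d 3e 1d 1f
[1] 0x02->0x0e len=2 : bc fa
[2] 0x08->0x03 len=4 : fe 7a 5c 7b
query mem[0x15]=0x63, mem[0x03]=0xfe, mem[0x0f]=0xfa, mem[0x04]=0x7a

MEM[0x15,0x03,0x0f,0x04] = 63 fe fa 7a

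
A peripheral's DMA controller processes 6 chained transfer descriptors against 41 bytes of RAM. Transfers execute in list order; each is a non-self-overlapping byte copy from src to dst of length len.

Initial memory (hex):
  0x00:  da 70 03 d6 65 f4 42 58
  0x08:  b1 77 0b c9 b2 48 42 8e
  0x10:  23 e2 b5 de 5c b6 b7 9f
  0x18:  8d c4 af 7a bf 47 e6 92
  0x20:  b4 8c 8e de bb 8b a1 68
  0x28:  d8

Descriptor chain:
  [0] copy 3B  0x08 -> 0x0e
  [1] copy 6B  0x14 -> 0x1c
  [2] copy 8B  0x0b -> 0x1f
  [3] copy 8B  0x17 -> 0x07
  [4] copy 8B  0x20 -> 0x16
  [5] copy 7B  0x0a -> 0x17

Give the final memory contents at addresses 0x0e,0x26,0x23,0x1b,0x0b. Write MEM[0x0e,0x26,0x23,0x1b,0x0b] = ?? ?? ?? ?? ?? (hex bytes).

MEM[0x0e,0x26,0x23,0x1b,0x0b] = b7 b5 77 b7 7a

[0] 0x08->0x0e len=3 : b1 77 0b
[1] 0x14->0x1c len=6 : 5c b6 b7 9f 8d c4
[2] 0x0b->0x1f len=8 : c9 b2 48 b1 77 0b e2 b5
[3] 0x17->0x07 len=8 : 9f 8d c4 af 7a 5c b6 b7
[4] 0x20->0x16 len=8 : b2 48 b1 77 0b e2 b5 68
[5] 0x0a->0x17 len=7 : af 7a 5c b6 b7 77 0b
query mem[0x0e]=0xb7, mem[0x26]=0xb5, mem[0x23]=0x77, mem[0x1b]=0xb7, mem[0x0b]=0x7a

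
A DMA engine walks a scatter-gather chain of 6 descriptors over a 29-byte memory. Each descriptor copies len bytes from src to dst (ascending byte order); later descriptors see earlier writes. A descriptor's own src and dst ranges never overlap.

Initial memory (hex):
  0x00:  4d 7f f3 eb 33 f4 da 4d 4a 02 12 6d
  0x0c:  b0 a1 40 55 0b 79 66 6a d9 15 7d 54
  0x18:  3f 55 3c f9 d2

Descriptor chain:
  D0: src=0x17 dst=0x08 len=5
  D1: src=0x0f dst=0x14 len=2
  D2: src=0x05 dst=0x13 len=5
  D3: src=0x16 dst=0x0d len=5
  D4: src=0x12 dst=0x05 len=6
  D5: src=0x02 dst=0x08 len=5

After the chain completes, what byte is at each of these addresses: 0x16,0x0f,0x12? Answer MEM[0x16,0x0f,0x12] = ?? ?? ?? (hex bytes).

D0: mem[0x08..0x0c] <- [54 3f 55 3c f9]
D1: mem[0x14..0x15] <- [55 0b]
D2: mem[0x13..0x17] <- [f4 da 4d 54 3f]
D3: mem[0x0d..0x11] <- [54 3f 3f 55 3c]
D4: mem[0x05..0x0a] <- [66 f4 da 4d 54 3f]
D5: mem[0x08..0x0c] <- [f3 eb 33 66 f4]
query mem[0x16]=0x54, mem[0x0f]=0x3f, mem[0x12]=0x66

MEM[0x16,0x0f,0x12] = 54 3f 66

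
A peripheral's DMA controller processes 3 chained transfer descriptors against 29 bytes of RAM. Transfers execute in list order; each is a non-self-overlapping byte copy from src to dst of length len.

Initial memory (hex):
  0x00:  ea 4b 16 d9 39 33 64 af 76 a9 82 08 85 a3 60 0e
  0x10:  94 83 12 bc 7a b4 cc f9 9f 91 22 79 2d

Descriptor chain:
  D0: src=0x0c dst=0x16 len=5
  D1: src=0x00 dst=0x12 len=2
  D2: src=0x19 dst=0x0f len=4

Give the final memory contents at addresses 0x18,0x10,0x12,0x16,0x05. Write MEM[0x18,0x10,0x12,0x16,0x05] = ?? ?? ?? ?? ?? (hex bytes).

MEM[0x18,0x10,0x12,0x16,0x05] = 60 94 2d 85 33

  after D0: wrote 5B at 0x16 = 85a3600e94
  after D1: wrote 2B at 0x12 = ea4b
  after D2: wrote 4B at 0x0f = 0e94792d
query mem[0x18]=0x60, mem[0x10]=0x94, mem[0x12]=0x2d, mem[0x16]=0x85, mem[0x05]=0x33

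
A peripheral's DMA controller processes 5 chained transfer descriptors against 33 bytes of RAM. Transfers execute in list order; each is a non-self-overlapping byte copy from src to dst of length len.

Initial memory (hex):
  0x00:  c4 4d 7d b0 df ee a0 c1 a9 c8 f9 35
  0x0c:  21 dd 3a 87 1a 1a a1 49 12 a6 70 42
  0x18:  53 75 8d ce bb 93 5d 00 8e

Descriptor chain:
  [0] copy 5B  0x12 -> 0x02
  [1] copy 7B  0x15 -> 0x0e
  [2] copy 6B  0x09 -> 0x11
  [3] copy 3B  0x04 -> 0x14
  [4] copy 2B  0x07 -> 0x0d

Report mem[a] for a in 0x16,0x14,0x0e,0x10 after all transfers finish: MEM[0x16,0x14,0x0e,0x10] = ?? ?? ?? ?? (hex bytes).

MEM[0x16,0x14,0x0e,0x10] = 70 12 a9 42

  after D0: wrote 5B at 0x02 = a14912a670
  after D1: wrote 7B at 0x0e = a6704253758dce
  after D2: wrote 6B at 0x11 = c8f93521dda6
  after D3: wrote 3B at 0x14 = 12a670
  after D4: wrote 2B at 0x0d = c1a9
query mem[0x16]=0x70, mem[0x14]=0x12, mem[0x0e]=0xa9, mem[0x10]=0x42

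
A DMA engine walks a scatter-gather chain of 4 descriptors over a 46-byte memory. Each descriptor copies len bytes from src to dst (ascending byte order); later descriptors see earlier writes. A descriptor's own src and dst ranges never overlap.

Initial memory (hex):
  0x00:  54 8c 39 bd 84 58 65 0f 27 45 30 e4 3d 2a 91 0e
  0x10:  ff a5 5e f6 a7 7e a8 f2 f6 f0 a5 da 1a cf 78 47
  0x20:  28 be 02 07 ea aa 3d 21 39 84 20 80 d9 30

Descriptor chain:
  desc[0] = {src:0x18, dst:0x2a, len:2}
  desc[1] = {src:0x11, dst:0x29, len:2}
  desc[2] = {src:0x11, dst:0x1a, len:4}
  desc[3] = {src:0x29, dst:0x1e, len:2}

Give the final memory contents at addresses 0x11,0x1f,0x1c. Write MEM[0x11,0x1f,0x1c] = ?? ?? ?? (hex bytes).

MEM[0x11,0x1f,0x1c] = a5 5e f6

#0 dst[0x2a+2] := {0xf6,0xf0}
#1 dst[0x29+2] := {0xa5,0x5e}
#2 dst[0x1a+4] := {0xa5,0x5e,0xf6,0xa7}
#3 dst[0x1e+2] := {0xa5,0x5e}
query mem[0x11]=0xa5, mem[0x1f]=0x5e, mem[0x1c]=0xf6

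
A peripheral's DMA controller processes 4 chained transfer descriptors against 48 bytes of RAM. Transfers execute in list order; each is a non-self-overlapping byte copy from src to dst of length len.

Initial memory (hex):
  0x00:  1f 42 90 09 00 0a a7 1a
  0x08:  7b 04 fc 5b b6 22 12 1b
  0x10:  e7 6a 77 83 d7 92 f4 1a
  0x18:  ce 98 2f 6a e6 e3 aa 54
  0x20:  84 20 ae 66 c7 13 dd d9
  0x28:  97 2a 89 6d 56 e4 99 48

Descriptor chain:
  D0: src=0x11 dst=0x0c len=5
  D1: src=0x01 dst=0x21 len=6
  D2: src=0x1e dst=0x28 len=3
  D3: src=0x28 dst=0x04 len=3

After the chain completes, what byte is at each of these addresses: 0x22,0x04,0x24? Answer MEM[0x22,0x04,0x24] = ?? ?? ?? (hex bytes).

D0: mem[0x0c..0x10] <- [6a 77 83 d7 92]
D1: mem[0x21..0x26] <- [42 90 09 00 0a a7]
D2: mem[0x28..0x2a] <- [aa 54 84]
D3: mem[0x04..0x06] <- [aa 54 84]
query mem[0x22]=0x90, mem[0x04]=0xaa, mem[0x24]=0x00

MEM[0x22,0x04,0x24] = 90 aa 00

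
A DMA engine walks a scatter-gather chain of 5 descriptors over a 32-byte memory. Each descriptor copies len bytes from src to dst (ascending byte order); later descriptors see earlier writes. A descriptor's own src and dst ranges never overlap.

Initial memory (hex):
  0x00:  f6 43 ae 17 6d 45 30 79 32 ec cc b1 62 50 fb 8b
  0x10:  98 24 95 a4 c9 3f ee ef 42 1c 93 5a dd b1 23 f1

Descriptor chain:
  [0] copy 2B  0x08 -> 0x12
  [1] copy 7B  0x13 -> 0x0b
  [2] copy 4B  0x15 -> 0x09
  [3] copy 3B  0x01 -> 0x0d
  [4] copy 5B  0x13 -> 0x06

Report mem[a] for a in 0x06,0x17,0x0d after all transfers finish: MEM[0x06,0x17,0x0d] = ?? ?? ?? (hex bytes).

MEM[0x06,0x17,0x0d] = ec ef 43

#0 dst[0x12+2] := {0x32,0xec}
#1 dst[0x0b+7] := {0xec,0xc9,0x3f,0xee,0xef,0x42,0x1c}
#2 dst[0x09+4] := {0x3f,0xee,0xef,0x42}
#3 dst[0x0d+3] := {0x43,0xae,0x17}
#4 dst[0x06+5] := {0xec,0xc9,0x3f,0xee,0xef}
query mem[0x06]=0xec, mem[0x17]=0xef, mem[0x0d]=0x43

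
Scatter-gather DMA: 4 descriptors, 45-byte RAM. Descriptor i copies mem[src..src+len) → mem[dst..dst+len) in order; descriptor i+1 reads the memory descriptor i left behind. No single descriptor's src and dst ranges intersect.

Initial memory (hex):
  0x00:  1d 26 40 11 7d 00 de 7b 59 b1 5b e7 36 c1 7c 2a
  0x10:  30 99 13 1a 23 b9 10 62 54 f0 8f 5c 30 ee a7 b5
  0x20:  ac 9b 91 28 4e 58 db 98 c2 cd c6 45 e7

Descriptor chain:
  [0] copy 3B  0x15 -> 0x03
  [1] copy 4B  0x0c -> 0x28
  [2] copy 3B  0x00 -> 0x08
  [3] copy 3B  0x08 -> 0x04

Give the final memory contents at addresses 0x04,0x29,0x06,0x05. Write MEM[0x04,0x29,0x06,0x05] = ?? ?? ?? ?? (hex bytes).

MEM[0x04,0x29,0x06,0x05] = 1d c1 40 26

#0 dst[0x03+3] := {0xb9,0x10,0x62}
#1 dst[0x28+4] := {0x36,0xc1,0x7c,0x2a}
#2 dst[0x08+3] := {0x1d,0x26,0x40}
#3 dst[0x04+3] := {0x1d,0x26,0x40}
query mem[0x04]=0x1d, mem[0x29]=0xc1, mem[0x06]=0x40, mem[0x05]=0x26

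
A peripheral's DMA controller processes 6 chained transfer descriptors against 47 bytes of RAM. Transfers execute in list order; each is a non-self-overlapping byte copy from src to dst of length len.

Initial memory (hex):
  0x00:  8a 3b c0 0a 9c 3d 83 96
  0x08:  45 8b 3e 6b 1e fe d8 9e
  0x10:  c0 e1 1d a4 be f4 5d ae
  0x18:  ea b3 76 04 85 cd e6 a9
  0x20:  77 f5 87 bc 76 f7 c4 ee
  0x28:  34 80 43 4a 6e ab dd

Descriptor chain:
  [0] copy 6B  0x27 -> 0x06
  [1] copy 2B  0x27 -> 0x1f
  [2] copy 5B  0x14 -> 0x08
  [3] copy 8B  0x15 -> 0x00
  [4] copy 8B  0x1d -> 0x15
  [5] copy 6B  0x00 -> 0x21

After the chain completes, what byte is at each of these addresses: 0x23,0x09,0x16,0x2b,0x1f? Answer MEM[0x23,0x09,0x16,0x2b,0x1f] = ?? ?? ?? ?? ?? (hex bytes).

[0] 0x27->0x06 len=6 : ee 34 80 43 4a 6e
[1] 0x27->0x1f len=2 : ee 34
[2] 0x14->0x08 len=5 : be f4 5d ae ea
[3] 0x15->0x00 len=8 : f4 5d ae ea b3 76 04 85
[4] 0x1d->0x15 len=8 : cd e6 ee 34 f5 87 bc 76
[5] 0x00->0x21 len=6 : f4 5d ae ea b3 76
query mem[0x23]=0xae, mem[0x09]=0xf4, mem[0x16]=0xe6, mem[0x2b]=0x4a, mem[0x1f]=0xee

MEM[0x23,0x09,0x16,0x2b,0x1f] = ae f4 e6 4a ee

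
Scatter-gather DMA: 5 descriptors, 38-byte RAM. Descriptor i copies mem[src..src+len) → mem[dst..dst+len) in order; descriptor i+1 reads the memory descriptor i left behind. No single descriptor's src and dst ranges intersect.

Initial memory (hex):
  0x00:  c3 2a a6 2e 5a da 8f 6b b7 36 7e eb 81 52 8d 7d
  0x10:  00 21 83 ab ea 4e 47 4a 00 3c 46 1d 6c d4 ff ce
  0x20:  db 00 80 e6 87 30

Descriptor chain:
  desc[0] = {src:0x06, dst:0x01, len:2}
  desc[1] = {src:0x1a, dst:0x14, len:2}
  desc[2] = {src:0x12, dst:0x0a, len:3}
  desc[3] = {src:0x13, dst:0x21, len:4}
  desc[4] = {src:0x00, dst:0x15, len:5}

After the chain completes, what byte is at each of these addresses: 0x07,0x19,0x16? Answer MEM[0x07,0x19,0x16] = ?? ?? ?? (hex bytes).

MEM[0x07,0x19,0x16] = 6b 5a 8f

  after D0: wrote 2B at 0x01 = 8f6b
  after D1: wrote 2B at 0x14 = 461d
  after D2: wrote 3B at 0x0a = 83ab46
  after D3: wrote 4B at 0x21 = ab461d47
  after D4: wrote 5B at 0x15 = c38f6b2e5a
query mem[0x07]=0x6b, mem[0x19]=0x5a, mem[0x16]=0x8f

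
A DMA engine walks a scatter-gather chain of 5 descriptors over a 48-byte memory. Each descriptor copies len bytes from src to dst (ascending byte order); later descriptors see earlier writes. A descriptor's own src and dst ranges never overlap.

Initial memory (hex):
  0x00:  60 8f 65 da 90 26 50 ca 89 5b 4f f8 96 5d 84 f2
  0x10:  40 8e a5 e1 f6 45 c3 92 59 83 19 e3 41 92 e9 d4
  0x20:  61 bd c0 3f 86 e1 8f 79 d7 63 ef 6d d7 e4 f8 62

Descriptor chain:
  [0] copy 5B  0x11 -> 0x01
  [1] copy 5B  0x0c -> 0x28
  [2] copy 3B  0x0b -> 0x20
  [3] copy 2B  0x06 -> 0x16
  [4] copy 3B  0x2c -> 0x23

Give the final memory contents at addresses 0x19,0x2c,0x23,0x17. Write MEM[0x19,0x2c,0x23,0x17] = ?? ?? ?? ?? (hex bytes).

MEM[0x19,0x2c,0x23,0x17] = 83 40 40 ca

D0: mem[0x01..0x05] <- [8e a5 e1 f6 45]
D1: mem[0x28..0x2c] <- [96 5d 84 f2 40]
D2: mem[0x20..0x22] <- [f8 96 5d]
D3: mem[0x16..0x17] <- [50 ca]
D4: mem[0x23..0x25] <- [40 e4 f8]
query mem[0x19]=0x83, mem[0x2c]=0x40, mem[0x23]=0x40, mem[0x17]=0xca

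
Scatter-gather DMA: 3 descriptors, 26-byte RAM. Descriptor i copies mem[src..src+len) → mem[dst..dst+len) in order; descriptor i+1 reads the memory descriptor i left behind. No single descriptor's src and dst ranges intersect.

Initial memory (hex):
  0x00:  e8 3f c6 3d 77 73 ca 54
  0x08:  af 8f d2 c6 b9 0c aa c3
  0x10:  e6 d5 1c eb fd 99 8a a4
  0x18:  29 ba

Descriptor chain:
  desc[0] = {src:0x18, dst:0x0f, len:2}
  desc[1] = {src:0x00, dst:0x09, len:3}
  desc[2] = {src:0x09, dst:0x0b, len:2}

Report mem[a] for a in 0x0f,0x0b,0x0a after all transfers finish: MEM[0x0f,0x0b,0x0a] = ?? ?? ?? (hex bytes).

[0] 0x18->0x0f len=2 : 29 ba
[1] 0x00->0x09 len=3 : e8 3f c6
[2] 0x09->0x0b len=2 : e8 3f
query mem[0x0f]=0x29, mem[0x0b]=0xe8, mem[0x0a]=0x3f

MEM[0x0f,0x0b,0x0a] = 29 e8 3f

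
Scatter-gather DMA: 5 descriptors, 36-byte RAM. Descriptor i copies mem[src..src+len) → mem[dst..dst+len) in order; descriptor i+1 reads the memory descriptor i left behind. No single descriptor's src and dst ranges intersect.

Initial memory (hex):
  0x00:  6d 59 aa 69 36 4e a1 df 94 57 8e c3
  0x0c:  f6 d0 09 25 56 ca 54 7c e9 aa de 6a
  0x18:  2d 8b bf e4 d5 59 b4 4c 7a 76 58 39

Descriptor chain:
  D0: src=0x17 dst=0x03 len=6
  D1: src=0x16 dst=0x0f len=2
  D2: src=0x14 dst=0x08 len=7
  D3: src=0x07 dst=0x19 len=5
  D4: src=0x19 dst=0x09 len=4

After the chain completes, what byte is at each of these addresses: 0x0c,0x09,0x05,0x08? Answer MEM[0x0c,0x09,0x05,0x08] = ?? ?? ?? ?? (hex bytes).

MEM[0x0c,0x09,0x05,0x08] = de e4 8b e9

#0 dst[0x03+6] := {0x6a,0x2d,0x8b,0xbf,0xe4,0xd5}
#1 dst[0x0f+2] := {0xde,0x6a}
#2 dst[0x08+7] := {0xe9,0xaa,0xde,0x6a,0x2d,0x8b,0xbf}
#3 dst[0x19+5] := {0xe4,0xe9,0xaa,0xde,0x6a}
#4 dst[0x09+4] := {0xe4,0xe9,0xaa,0xde}
query mem[0x0c]=0xde, mem[0x09]=0xe4, mem[0x05]=0x8b, mem[0x08]=0xe9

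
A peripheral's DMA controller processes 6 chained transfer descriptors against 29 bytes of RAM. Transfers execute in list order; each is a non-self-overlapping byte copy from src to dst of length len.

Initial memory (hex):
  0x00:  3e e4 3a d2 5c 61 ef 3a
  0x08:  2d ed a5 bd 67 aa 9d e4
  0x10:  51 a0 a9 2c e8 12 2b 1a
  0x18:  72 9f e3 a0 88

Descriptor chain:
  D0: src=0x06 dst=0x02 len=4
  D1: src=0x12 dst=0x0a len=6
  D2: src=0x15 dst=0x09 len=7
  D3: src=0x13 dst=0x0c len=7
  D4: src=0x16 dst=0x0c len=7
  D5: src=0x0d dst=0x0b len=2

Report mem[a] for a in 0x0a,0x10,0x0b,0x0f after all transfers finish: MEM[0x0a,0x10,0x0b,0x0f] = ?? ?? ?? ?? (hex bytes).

#0 dst[0x02+4] := {0xef,0x3a,0x2d,0xed}
#1 dst[0x0a+6] := {0xa9,0x2c,0xe8,0x12,0x2b,0x1a}
#2 dst[0x09+7] := {0x12,0x2b,0x1a,0x72,0x9f,0xe3,0xa0}
#3 dst[0x0c+7] := {0x2c,0xe8,0x12,0x2b,0x1a,0x72,0x9f}
#4 dst[0x0c+7] := {0x2b,0x1a,0x72,0x9f,0xe3,0xa0,0x88}
#5 dst[0x0b+2] := {0x1a,0x72}
query mem[0x0a]=0x2b, mem[0x10]=0xe3, mem[0x0b]=0x1a, mem[0x0f]=0x9f

MEM[0x0a,0x10,0x0b,0x0f] = 2b e3 1a 9f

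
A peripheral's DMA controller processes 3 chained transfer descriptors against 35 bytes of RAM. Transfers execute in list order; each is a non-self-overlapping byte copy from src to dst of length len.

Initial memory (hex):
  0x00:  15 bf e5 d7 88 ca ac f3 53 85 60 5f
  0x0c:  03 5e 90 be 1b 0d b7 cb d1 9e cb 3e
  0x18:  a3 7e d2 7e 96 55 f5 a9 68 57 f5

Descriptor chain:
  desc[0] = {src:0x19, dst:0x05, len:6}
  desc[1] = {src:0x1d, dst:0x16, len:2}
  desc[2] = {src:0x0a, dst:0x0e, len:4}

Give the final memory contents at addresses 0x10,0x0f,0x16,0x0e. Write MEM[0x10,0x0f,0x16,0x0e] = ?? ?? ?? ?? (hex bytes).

MEM[0x10,0x0f,0x16,0x0e] = 03 5f 55 f5

[0] 0x19->0x05 len=6 : 7e d2 7e 96 55 f5
[1] 0x1d->0x16 len=2 : 55 f5
[2] 0x0a->0x0e len=4 : f5 5f 03 5e
query mem[0x10]=0x03, mem[0x0f]=0x5f, mem[0x16]=0x55, mem[0x0e]=0xf5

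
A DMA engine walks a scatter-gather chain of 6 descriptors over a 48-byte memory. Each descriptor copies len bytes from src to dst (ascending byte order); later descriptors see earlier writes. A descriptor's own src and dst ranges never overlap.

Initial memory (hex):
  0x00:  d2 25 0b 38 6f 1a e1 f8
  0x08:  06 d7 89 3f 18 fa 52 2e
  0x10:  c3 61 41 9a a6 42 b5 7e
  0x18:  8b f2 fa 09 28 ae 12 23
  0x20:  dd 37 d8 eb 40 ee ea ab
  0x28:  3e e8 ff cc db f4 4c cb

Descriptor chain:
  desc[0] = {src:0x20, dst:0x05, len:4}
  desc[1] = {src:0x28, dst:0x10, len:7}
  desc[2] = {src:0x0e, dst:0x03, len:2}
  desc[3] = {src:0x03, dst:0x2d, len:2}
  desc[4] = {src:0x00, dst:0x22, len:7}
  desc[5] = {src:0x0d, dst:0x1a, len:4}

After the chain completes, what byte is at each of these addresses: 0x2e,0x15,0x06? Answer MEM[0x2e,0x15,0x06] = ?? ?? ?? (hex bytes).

[0] 0x20->0x05 len=4 : dd 37 d8 eb
[1] 0x28->0x10 len=7 : 3e e8 ff cc db f4 4c
[2] 0x0e->0x03 len=2 : 52 2e
[3] 0x03->0x2d len=2 : 52 2e
[4] 0x00->0x22 len=7 : d2 25 0b 52 2e dd 37
[5] 0x0d->0x1a len=4 : fa 52 2e 3e
query mem[0x2e]=0x2e, mem[0x15]=0xf4, mem[0x06]=0x37

MEM[0x2e,0x15,0x06] = 2e f4 37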